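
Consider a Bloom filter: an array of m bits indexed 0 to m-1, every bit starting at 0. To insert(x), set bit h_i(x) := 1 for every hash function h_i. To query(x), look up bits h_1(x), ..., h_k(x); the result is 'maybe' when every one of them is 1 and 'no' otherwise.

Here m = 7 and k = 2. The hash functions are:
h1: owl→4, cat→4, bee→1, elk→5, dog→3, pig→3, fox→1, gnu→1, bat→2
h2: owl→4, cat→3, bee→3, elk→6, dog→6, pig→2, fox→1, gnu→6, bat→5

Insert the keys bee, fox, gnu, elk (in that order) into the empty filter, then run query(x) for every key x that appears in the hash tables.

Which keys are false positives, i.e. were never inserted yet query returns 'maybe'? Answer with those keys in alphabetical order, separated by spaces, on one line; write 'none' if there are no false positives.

Answer: dog

Derivation:
Start: bits=0000000
After insert 'bee': sets bits 1 3 -> bits=0101000
After insert 'fox': sets bits 1 -> bits=0101000
After insert 'gnu': sets bits 1 6 -> bits=0101001
After insert 'elk': sets bits 5 6 -> bits=0101011
Not inserted: bat cat dog owl pig — query each against bits=0101011:
query bat: checks bit2=0, bit5=1 (has a 0) -> no => not a false positive
query cat: checks bit3=1, bit4=0 (has a 0) -> no => not a false positive
query dog: checks bit3=1, bit6=1 (all 1) -> maybe => FALSE POSITIVE
query owl: checks bit4=0 (has a 0) -> no => not a false positive
query pig: checks bit2=0, bit3=1 (has a 0) -> no => not a false positive
False positives (alphabetical): dog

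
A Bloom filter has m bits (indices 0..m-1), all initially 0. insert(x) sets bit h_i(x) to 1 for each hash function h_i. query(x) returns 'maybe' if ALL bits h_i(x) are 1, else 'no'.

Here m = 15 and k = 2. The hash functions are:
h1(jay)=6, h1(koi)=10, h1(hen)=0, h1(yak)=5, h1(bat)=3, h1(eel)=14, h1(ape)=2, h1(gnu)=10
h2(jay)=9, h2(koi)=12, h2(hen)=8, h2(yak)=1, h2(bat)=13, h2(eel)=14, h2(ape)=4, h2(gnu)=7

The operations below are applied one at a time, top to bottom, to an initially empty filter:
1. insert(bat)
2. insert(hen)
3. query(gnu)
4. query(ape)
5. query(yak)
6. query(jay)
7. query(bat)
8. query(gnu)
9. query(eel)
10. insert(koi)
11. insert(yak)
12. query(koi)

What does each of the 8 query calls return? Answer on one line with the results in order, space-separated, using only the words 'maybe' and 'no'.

Answer: no no no no maybe no no maybe

Derivation:
Start: bits=000000000000000
Op 1: insert bat -> sets bits 3 13 -> bits=000100000000010
Op 2: insert hen -> sets bits 0 8 -> bits=100100001000010
Op 3: query gnu -> checks bit7=0, bit10=0 (has a 0) -> no
Op 4: query ape -> checks bit2=0, bit4=0 (has a 0) -> no
Op 5: query yak -> checks bit1=0, bit5=0 (has a 0) -> no
Op 6: query jay -> checks bit6=0, bit9=0 (has a 0) -> no
Op 7: query bat -> checks bit3=1, bit13=1 (all 1) -> maybe
Op 8: query gnu -> checks bit7=0, bit10=0 (has a 0) -> no
Op 9: query eel -> checks bit14=0 (has a 0) -> no
Op 10: insert koi -> sets bits 10 12 -> bits=100100001010110
Op 11: insert yak -> sets bits 1 5 -> bits=110101001010110
Op 12: query koi -> checks bit10=1, bit12=1 (all 1) -> maybe
Query results in order: no no no no maybe no no maybe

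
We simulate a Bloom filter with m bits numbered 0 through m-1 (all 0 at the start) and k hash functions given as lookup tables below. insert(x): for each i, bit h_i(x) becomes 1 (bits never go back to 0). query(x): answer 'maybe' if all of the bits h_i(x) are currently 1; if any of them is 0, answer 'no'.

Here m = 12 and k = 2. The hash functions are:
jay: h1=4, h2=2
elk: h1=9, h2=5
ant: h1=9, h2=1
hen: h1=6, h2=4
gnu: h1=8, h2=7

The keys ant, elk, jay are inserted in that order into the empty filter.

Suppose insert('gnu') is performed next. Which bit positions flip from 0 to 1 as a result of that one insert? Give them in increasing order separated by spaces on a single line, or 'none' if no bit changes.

Answer: 7 8

Derivation:
Start: bits=000000000000
After insert 'ant': sets bits 1 9 -> bits=010000000100
After insert 'elk': sets bits 5 9 -> bits=010001000100
After insert 'jay': sets bits 2 4 -> bits=011011000100
insert 'gnu' would touch bits 7 8; currently bit7=0, bit8=0
Bits that are 0 among those (would change 0->1): 7 8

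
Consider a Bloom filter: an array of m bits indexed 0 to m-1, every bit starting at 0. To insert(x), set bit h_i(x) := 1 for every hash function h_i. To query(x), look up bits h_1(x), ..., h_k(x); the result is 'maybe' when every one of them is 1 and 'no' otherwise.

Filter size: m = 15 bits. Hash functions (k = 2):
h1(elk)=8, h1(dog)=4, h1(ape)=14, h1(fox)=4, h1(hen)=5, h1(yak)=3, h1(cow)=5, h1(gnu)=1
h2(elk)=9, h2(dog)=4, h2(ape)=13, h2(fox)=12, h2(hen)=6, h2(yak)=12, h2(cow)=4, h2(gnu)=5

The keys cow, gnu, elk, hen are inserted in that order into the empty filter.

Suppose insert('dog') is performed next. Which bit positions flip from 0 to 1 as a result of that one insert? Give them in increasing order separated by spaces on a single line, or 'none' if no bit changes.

Start: bits=000000000000000
After insert 'cow': sets bits 4 5 -> bits=000011000000000
After insert 'gnu': sets bits 1 5 -> bits=010011000000000
After insert 'elk': sets bits 8 9 -> bits=010011001100000
After insert 'hen': sets bits 5 6 -> bits=010011101100000
insert 'dog' would touch bits 4; currently bit4=1
Bits that are 0 among those (would change 0->1): none

Answer: none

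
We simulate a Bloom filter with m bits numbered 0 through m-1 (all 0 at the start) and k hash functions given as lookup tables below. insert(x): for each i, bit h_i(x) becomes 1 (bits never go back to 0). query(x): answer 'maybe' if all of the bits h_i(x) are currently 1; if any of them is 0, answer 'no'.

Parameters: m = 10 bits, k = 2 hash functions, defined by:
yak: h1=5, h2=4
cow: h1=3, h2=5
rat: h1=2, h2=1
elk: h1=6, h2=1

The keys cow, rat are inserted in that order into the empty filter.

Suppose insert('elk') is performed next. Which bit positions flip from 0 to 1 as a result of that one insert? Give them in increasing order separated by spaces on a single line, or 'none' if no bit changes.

Start: bits=0000000000
After insert 'cow': sets bits 3 5 -> bits=0001010000
After insert 'rat': sets bits 1 2 -> bits=0111010000
insert 'elk' would touch bits 1 6; currently bit1=1, bit6=0
Bits that are 0 among those (would change 0->1): 6

Answer: 6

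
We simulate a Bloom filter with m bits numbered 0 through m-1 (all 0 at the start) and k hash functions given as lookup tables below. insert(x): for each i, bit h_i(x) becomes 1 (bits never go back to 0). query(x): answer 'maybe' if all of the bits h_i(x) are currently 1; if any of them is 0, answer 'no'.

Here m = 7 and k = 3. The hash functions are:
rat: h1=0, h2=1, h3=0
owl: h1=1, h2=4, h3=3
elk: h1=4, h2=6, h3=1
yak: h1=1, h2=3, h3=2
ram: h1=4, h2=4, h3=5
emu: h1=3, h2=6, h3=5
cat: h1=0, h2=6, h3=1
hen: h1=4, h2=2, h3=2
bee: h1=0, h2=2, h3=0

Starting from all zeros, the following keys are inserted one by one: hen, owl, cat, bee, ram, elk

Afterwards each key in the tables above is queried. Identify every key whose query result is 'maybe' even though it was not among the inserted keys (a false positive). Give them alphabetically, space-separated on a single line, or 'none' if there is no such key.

Start: bits=0000000
After insert 'hen': sets bits 2 4 -> bits=0010100
After insert 'owl': sets bits 1 3 4 -> bits=0111100
After insert 'cat': sets bits 0 1 6 -> bits=1111101
After insert 'bee': sets bits 0 2 -> bits=1111101
After insert 'ram': sets bits 4 5 -> bits=1111111
After insert 'elk': sets bits 1 4 6 -> bits=1111111
Not inserted: emu rat yak — query each against bits=1111111:
query emu: checks bit3=1, bit5=1, bit6=1 (all 1) -> maybe => FALSE POSITIVE
query rat: checks bit0=1, bit1=1 (all 1) -> maybe => FALSE POSITIVE
query yak: checks bit1=1, bit2=1, bit3=1 (all 1) -> maybe => FALSE POSITIVE
False positives (alphabetical): emu rat yak

Answer: emu rat yak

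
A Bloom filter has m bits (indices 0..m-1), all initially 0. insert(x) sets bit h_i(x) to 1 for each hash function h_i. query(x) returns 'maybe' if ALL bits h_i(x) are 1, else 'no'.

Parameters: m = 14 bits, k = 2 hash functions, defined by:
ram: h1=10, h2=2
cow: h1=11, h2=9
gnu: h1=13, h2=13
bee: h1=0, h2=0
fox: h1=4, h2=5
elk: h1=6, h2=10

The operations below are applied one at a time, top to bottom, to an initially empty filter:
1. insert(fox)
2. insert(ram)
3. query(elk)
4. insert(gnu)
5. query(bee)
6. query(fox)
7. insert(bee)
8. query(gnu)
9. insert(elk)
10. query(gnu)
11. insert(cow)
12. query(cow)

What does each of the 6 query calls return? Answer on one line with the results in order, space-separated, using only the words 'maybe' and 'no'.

Start: bits=00000000000000
Op 1: insert fox -> sets bits 4 5 -> bits=00001100000000
Op 2: insert ram -> sets bits 2 10 -> bits=00101100001000
Op 3: query elk -> checks bit6=0, bit10=1 (has a 0) -> no
Op 4: insert gnu -> sets bits 13 -> bits=00101100001001
Op 5: query bee -> checks bit0=0 (has a 0) -> no
Op 6: query fox -> checks bit4=1, bit5=1 (all 1) -> maybe
Op 7: insert bee -> sets bits 0 -> bits=10101100001001
Op 8: query gnu -> checks bit13=1 (all 1) -> maybe
Op 9: insert elk -> sets bits 6 10 -> bits=10101110001001
Op 10: query gnu -> checks bit13=1 (all 1) -> maybe
Op 11: insert cow -> sets bits 9 11 -> bits=10101110011101
Op 12: query cow -> checks bit9=1, bit11=1 (all 1) -> maybe
Query results in order: no no maybe maybe maybe maybe

Answer: no no maybe maybe maybe maybe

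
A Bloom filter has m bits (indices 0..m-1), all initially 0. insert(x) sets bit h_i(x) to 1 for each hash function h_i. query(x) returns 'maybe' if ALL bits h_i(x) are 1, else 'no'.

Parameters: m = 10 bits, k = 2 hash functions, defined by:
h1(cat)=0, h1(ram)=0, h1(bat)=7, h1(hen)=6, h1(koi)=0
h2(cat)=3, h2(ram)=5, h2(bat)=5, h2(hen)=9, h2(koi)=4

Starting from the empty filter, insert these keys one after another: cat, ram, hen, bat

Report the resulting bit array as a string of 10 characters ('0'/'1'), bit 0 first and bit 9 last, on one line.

Start: bits=0000000000
After insert 'cat': sets bits 0 3 -> bits=1001000000
After insert 'ram': sets bits 0 5 -> bits=1001010000
After insert 'hen': sets bits 6 9 -> bits=1001011001
After insert 'bat': sets bits 5 7 -> bits=1001011101

Answer: 1001011101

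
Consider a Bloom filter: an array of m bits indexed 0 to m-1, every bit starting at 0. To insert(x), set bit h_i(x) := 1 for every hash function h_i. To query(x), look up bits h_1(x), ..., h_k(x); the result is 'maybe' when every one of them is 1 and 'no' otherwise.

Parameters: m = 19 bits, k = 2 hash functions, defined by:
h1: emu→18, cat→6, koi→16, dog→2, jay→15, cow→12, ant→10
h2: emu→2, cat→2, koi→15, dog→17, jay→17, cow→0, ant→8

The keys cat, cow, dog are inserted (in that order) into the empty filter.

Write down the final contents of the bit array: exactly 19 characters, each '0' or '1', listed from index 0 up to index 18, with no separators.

Answer: 1010001000001000010

Derivation:
Start: bits=0000000000000000000
After insert 'cat': sets bits 2 6 -> bits=0010001000000000000
After insert 'cow': sets bits 0 12 -> bits=1010001000001000000
After insert 'dog': sets bits 2 17 -> bits=1010001000001000010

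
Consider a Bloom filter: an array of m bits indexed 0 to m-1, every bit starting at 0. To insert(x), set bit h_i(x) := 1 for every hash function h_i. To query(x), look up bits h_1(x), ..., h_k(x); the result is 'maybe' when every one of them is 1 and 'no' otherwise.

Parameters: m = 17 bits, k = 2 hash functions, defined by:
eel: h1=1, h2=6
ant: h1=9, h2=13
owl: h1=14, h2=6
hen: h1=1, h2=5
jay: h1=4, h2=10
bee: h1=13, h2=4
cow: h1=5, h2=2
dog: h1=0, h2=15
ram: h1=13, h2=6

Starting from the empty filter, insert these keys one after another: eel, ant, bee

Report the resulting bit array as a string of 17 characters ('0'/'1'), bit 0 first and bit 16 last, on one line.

Answer: 01001010010001000

Derivation:
Start: bits=00000000000000000
After insert 'eel': sets bits 1 6 -> bits=01000010000000000
After insert 'ant': sets bits 9 13 -> bits=01000010010001000
After insert 'bee': sets bits 4 13 -> bits=01001010010001000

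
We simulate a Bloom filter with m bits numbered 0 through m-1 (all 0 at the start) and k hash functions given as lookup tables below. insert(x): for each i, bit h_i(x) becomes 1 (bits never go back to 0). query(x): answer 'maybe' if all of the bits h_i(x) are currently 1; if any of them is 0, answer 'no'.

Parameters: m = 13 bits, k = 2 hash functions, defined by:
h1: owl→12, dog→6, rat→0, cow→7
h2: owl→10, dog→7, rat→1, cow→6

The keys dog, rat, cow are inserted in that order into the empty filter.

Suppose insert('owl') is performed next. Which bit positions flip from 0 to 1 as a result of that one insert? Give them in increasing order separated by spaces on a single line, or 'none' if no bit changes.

Answer: 10 12

Derivation:
Start: bits=0000000000000
After insert 'dog': sets bits 6 7 -> bits=0000001100000
After insert 'rat': sets bits 0 1 -> bits=1100001100000
After insert 'cow': sets bits 6 7 -> bits=1100001100000
insert 'owl' would touch bits 10 12; currently bit10=0, bit12=0
Bits that are 0 among those (would change 0->1): 10 12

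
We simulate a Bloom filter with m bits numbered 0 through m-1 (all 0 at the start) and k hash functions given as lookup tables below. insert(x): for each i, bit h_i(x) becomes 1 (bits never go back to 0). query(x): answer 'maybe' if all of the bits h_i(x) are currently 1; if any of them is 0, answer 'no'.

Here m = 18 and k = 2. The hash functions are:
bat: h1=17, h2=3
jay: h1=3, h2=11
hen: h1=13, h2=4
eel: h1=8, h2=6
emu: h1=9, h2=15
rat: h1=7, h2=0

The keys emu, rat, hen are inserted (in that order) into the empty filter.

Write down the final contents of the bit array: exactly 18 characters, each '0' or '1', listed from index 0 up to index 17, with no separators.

Start: bits=000000000000000000
After insert 'emu': sets bits 9 15 -> bits=000000000100000100
After insert 'rat': sets bits 0 7 -> bits=100000010100000100
After insert 'hen': sets bits 4 13 -> bits=100010010100010100

Answer: 100010010100010100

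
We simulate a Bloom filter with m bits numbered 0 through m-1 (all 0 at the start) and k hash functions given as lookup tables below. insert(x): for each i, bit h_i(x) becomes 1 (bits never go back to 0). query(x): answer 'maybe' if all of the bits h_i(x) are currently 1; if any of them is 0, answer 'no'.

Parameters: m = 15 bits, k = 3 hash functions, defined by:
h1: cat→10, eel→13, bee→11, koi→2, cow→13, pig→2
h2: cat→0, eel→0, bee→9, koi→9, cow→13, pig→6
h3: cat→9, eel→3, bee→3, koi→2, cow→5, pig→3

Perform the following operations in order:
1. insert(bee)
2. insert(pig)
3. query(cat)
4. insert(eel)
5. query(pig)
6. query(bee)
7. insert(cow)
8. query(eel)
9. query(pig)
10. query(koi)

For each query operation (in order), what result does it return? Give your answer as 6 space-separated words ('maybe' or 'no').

Start: bits=000000000000000
Op 1: insert bee -> sets bits 3 9 11 -> bits=000100000101000
Op 2: insert pig -> sets bits 2 3 6 -> bits=001100100101000
Op 3: query cat -> checks bit0=0, bit9=1, bit10=0 (has a 0) -> no
Op 4: insert eel -> sets bits 0 3 13 -> bits=101100100101010
Op 5: query pig -> checks bit2=1, bit3=1, bit6=1 (all 1) -> maybe
Op 6: query bee -> checks bit3=1, bit9=1, bit11=1 (all 1) -> maybe
Op 7: insert cow -> sets bits 5 13 -> bits=101101100101010
Op 8: query eel -> checks bit0=1, bit3=1, bit13=1 (all 1) -> maybe
Op 9: query pig -> checks bit2=1, bit3=1, bit6=1 (all 1) -> maybe
Op 10: query koi -> checks bit2=1, bit9=1 (all 1) -> maybe
Query results in order: no maybe maybe maybe maybe maybe

Answer: no maybe maybe maybe maybe maybe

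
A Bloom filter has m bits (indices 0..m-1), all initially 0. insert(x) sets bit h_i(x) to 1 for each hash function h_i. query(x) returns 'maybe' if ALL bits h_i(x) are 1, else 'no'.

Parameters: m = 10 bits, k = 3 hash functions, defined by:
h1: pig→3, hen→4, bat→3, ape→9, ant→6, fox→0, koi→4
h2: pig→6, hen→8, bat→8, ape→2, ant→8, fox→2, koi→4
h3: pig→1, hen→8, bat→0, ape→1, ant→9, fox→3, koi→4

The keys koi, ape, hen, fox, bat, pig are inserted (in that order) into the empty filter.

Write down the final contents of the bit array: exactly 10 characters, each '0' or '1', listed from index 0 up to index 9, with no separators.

Answer: 1111101011

Derivation:
Start: bits=0000000000
After insert 'koi': sets bits 4 -> bits=0000100000
After insert 'ape': sets bits 1 2 9 -> bits=0110100001
After insert 'hen': sets bits 4 8 -> bits=0110100011
After insert 'fox': sets bits 0 2 3 -> bits=1111100011
After insert 'bat': sets bits 0 3 8 -> bits=1111100011
After insert 'pig': sets bits 1 3 6 -> bits=1111101011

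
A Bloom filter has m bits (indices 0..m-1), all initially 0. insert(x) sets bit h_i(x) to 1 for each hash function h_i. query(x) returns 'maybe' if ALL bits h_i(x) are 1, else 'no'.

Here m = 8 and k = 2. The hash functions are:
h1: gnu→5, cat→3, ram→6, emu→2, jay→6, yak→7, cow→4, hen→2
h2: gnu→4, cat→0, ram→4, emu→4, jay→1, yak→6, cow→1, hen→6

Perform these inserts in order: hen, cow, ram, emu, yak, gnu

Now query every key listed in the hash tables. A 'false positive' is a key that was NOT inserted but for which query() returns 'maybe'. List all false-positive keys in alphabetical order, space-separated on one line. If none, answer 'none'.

Start: bits=00000000
After insert 'hen': sets bits 2 6 -> bits=00100010
After insert 'cow': sets bits 1 4 -> bits=01101010
After insert 'ram': sets bits 4 6 -> bits=01101010
After insert 'emu': sets bits 2 4 -> bits=01101010
After insert 'yak': sets bits 6 7 -> bits=01101011
After insert 'gnu': sets bits 4 5 -> bits=01101111
Not inserted: cat jay — query each against bits=01101111:
query cat: checks bit0=0, bit3=0 (has a 0) -> no => not a false positive
query jay: checks bit1=1, bit6=1 (all 1) -> maybe => FALSE POSITIVE
False positives (alphabetical): jay

Answer: jay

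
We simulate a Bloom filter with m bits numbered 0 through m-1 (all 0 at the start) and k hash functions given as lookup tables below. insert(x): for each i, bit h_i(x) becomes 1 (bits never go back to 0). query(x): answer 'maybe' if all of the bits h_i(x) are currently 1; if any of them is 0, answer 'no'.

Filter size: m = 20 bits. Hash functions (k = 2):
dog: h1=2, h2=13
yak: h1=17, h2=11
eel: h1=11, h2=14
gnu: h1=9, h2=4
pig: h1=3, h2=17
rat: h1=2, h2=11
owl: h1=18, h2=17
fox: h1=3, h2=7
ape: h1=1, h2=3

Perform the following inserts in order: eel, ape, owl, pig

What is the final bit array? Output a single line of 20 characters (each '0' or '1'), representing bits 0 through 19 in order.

Start: bits=00000000000000000000
After insert 'eel': sets bits 11 14 -> bits=00000000000100100000
After insert 'ape': sets bits 1 3 -> bits=01010000000100100000
After insert 'owl': sets bits 17 18 -> bits=01010000000100100110
After insert 'pig': sets bits 3 17 -> bits=01010000000100100110

Answer: 01010000000100100110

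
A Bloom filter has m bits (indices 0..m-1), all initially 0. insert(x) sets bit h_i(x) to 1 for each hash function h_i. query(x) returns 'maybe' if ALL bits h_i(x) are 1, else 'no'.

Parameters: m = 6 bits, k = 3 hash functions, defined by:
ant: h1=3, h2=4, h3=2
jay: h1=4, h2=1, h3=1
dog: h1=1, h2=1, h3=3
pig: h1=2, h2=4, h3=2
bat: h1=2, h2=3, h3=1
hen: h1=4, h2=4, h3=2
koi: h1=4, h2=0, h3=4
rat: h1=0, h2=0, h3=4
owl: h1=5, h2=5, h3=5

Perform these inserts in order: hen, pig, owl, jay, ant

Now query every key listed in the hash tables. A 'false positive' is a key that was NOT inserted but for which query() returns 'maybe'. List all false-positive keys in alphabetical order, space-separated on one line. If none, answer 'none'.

Start: bits=000000
After insert 'hen': sets bits 2 4 -> bits=001010
After insert 'pig': sets bits 2 4 -> bits=001010
After insert 'owl': sets bits 5 -> bits=001011
After insert 'jay': sets bits 1 4 -> bits=011011
After insert 'ant': sets bits 2 3 4 -> bits=011111
Not inserted: bat dog koi rat — query each against bits=011111:
query bat: checks bit1=1, bit2=1, bit3=1 (all 1) -> maybe => FALSE POSITIVE
query dog: checks bit1=1, bit3=1 (all 1) -> maybe => FALSE POSITIVE
query koi: checks bit0=0, bit4=1 (has a 0) -> no => not a false positive
query rat: checks bit0=0, bit4=1 (has a 0) -> no => not a false positive
False positives (alphabetical): bat dog

Answer: bat dog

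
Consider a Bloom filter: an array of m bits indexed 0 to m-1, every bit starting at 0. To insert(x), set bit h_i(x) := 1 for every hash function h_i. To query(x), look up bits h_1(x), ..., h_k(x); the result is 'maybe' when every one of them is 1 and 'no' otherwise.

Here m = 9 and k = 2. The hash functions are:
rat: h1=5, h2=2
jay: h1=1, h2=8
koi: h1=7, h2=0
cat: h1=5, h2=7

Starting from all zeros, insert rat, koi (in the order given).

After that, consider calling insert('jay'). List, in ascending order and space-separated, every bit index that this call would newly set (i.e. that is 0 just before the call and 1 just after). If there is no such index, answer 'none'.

Start: bits=000000000
After insert 'rat': sets bits 2 5 -> bits=001001000
After insert 'koi': sets bits 0 7 -> bits=101001010
insert 'jay' would touch bits 1 8; currently bit1=0, bit8=0
Bits that are 0 among those (would change 0->1): 1 8

Answer: 1 8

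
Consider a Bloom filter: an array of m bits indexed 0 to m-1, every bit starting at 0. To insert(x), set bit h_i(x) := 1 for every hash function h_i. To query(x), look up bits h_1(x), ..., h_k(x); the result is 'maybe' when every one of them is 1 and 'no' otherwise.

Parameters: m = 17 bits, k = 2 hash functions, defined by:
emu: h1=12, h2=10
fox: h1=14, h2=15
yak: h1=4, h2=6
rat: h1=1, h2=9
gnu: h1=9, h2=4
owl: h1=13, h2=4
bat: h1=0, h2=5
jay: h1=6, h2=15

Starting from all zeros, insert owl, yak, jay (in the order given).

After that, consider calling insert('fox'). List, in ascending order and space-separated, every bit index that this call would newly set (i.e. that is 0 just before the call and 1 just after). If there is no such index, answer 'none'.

Start: bits=00000000000000000
After insert 'owl': sets bits 4 13 -> bits=00001000000001000
After insert 'yak': sets bits 4 6 -> bits=00001010000001000
After insert 'jay': sets bits 6 15 -> bits=00001010000001010
insert 'fox' would touch bits 14 15; currently bit14=0, bit15=1
Bits that are 0 among those (would change 0->1): 14

Answer: 14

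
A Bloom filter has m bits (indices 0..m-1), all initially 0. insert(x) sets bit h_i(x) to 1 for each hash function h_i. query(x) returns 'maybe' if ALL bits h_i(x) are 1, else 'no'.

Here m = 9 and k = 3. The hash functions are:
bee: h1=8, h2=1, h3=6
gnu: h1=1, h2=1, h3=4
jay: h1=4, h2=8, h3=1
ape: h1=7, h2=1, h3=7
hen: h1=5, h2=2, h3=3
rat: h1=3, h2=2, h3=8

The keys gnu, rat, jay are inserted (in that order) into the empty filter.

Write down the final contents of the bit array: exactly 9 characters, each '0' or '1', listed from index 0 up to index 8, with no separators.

Answer: 011110001

Derivation:
Start: bits=000000000
After insert 'gnu': sets bits 1 4 -> bits=010010000
After insert 'rat': sets bits 2 3 8 -> bits=011110001
After insert 'jay': sets bits 1 4 8 -> bits=011110001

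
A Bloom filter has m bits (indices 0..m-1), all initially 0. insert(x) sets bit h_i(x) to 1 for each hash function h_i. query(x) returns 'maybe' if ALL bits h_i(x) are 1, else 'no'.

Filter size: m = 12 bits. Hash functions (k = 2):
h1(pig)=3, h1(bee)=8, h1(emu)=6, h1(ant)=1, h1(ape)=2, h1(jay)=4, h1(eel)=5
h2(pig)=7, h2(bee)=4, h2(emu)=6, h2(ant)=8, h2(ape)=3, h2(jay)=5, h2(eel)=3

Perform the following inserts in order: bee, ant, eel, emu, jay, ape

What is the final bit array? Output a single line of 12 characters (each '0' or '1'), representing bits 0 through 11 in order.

Answer: 011111101000

Derivation:
Start: bits=000000000000
After insert 'bee': sets bits 4 8 -> bits=000010001000
After insert 'ant': sets bits 1 8 -> bits=010010001000
After insert 'eel': sets bits 3 5 -> bits=010111001000
After insert 'emu': sets bits 6 -> bits=010111101000
After insert 'jay': sets bits 4 5 -> bits=010111101000
After insert 'ape': sets bits 2 3 -> bits=011111101000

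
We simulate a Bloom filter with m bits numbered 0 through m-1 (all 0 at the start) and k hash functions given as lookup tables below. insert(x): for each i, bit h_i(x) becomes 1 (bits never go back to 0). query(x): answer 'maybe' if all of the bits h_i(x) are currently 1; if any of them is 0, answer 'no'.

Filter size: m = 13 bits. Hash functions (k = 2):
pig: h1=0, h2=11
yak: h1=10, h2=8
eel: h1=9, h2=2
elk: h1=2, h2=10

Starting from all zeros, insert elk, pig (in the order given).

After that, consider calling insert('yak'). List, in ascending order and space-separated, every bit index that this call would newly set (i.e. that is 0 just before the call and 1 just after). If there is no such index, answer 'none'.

Start: bits=0000000000000
After insert 'elk': sets bits 2 10 -> bits=0010000000100
After insert 'pig': sets bits 0 11 -> bits=1010000000110
insert 'yak' would touch bits 8 10; currently bit8=0, bit10=1
Bits that are 0 among those (would change 0->1): 8

Answer: 8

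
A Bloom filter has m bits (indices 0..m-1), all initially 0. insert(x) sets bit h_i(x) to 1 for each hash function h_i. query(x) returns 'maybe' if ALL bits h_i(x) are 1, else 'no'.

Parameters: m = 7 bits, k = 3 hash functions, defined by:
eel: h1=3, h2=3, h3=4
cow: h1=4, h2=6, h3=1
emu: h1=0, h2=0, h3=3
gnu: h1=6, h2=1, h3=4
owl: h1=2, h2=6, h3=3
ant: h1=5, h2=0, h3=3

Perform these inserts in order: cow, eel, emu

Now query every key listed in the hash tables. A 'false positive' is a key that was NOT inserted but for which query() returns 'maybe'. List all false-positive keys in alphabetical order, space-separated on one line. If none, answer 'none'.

Answer: gnu

Derivation:
Start: bits=0000000
After insert 'cow': sets bits 1 4 6 -> bits=0100101
After insert 'eel': sets bits 3 4 -> bits=0101101
After insert 'emu': sets bits 0 3 -> bits=1101101
Not inserted: ant gnu owl — query each against bits=1101101:
query ant: checks bit0=1, bit3=1, bit5=0 (has a 0) -> no => not a false positive
query gnu: checks bit1=1, bit4=1, bit6=1 (all 1) -> maybe => FALSE POSITIVE
query owl: checks bit2=0, bit3=1, bit6=1 (has a 0) -> no => not a false positive
False positives (alphabetical): gnu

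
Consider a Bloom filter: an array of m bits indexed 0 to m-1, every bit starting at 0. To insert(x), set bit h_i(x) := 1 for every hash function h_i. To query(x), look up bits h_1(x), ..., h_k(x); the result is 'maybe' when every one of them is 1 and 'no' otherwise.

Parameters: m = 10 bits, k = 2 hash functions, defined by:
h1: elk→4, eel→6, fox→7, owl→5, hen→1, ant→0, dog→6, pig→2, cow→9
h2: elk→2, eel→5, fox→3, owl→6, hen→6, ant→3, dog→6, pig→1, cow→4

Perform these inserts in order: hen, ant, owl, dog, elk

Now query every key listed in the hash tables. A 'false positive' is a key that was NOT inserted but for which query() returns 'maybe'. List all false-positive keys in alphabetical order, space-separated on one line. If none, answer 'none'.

Start: bits=0000000000
After insert 'hen': sets bits 1 6 -> bits=0100001000
After insert 'ant': sets bits 0 3 -> bits=1101001000
After insert 'owl': sets bits 5 6 -> bits=1101011000
After insert 'dog': sets bits 6 -> bits=1101011000
After insert 'elk': sets bits 2 4 -> bits=1111111000
Not inserted: cow eel fox pig — query each against bits=1111111000:
query cow: checks bit4=1, bit9=0 (has a 0) -> no => not a false positive
query eel: checks bit5=1, bit6=1 (all 1) -> maybe => FALSE POSITIVE
query fox: checks bit3=1, bit7=0 (has a 0) -> no => not a false positive
query pig: checks bit1=1, bit2=1 (all 1) -> maybe => FALSE POSITIVE
False positives (alphabetical): eel pig

Answer: eel pig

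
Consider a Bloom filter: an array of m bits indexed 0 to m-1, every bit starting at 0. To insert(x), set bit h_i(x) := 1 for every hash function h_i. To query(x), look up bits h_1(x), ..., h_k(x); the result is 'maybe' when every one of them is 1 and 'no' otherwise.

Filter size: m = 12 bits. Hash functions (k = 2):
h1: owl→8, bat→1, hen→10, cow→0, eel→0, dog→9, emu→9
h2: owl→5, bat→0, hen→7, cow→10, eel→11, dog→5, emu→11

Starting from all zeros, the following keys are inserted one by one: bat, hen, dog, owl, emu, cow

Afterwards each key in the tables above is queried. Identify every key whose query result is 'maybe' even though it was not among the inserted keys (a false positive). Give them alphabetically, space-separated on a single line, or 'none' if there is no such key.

Start: bits=000000000000
After insert 'bat': sets bits 0 1 -> bits=110000000000
After insert 'hen': sets bits 7 10 -> bits=110000010010
After insert 'dog': sets bits 5 9 -> bits=110001010110
After insert 'owl': sets bits 5 8 -> bits=110001011110
After insert 'emu': sets bits 9 11 -> bits=110001011111
After insert 'cow': sets bits 0 10 -> bits=110001011111
Not inserted: eel — query each against bits=110001011111:
query eel: checks bit0=1, bit11=1 (all 1) -> maybe => FALSE POSITIVE
False positives (alphabetical): eel

Answer: eel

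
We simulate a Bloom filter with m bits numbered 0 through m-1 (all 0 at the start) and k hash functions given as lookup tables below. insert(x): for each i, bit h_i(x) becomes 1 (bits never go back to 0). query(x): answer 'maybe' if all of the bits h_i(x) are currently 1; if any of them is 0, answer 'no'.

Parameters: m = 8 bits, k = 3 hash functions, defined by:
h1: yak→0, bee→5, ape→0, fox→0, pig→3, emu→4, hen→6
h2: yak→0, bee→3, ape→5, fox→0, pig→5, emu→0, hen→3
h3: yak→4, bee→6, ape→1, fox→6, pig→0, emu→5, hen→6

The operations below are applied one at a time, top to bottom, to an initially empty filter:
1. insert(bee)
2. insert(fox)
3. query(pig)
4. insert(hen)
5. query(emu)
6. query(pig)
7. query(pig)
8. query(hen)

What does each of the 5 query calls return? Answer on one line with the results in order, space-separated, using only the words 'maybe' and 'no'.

Answer: maybe no maybe maybe maybe

Derivation:
Start: bits=00000000
Op 1: insert bee -> sets bits 3 5 6 -> bits=00010110
Op 2: insert fox -> sets bits 0 6 -> bits=10010110
Op 3: query pig -> checks bit0=1, bit3=1, bit5=1 (all 1) -> maybe
Op 4: insert hen -> sets bits 3 6 -> bits=10010110
Op 5: query emu -> checks bit0=1, bit4=0, bit5=1 (has a 0) -> no
Op 6: query pig -> checks bit0=1, bit3=1, bit5=1 (all 1) -> maybe
Op 7: query pig -> checks bit0=1, bit3=1, bit5=1 (all 1) -> maybe
Op 8: query hen -> checks bit3=1, bit6=1 (all 1) -> maybe
Query results in order: maybe no maybe maybe maybe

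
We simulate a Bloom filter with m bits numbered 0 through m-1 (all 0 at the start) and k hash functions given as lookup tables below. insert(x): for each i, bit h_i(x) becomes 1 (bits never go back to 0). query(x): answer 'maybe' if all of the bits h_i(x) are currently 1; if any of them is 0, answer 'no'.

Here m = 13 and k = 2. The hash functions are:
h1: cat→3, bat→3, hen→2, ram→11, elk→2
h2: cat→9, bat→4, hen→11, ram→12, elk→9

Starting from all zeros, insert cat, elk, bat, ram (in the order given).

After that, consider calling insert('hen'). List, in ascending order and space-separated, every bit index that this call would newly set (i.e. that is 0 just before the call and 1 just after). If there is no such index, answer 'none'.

Start: bits=0000000000000
After insert 'cat': sets bits 3 9 -> bits=0001000001000
After insert 'elk': sets bits 2 9 -> bits=0011000001000
After insert 'bat': sets bits 3 4 -> bits=0011100001000
After insert 'ram': sets bits 11 12 -> bits=0011100001011
insert 'hen' would touch bits 2 11; currently bit2=1, bit11=1
Bits that are 0 among those (would change 0->1): none

Answer: none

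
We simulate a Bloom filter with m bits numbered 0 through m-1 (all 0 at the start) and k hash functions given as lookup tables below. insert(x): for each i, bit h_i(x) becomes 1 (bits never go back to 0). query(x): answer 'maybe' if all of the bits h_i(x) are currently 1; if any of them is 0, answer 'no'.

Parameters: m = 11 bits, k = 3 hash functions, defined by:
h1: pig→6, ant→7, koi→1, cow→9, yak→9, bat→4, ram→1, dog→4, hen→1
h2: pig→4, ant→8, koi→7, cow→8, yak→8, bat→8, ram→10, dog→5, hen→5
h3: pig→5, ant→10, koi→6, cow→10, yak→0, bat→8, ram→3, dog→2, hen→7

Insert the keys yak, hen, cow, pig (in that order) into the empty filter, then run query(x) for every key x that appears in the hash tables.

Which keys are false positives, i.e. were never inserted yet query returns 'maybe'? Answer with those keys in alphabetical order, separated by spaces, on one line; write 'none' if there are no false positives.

Answer: ant bat koi

Derivation:
Start: bits=00000000000
After insert 'yak': sets bits 0 8 9 -> bits=10000000110
After insert 'hen': sets bits 1 5 7 -> bits=11000101110
After insert 'cow': sets bits 8 9 10 -> bits=11000101111
After insert 'pig': sets bits 4 5 6 -> bits=11001111111
Not inserted: ant bat dog koi ram — query each against bits=11001111111:
query ant: checks bit7=1, bit8=1, bit10=1 (all 1) -> maybe => FALSE POSITIVE
query bat: checks bit4=1, bit8=1 (all 1) -> maybe => FALSE POSITIVE
query dog: checks bit2=0, bit4=1, bit5=1 (has a 0) -> no => not a false positive
query koi: checks bit1=1, bit6=1, bit7=1 (all 1) -> maybe => FALSE POSITIVE
query ram: checks bit1=1, bit3=0, bit10=1 (has a 0) -> no => not a false positive
False positives (alphabetical): ant bat koi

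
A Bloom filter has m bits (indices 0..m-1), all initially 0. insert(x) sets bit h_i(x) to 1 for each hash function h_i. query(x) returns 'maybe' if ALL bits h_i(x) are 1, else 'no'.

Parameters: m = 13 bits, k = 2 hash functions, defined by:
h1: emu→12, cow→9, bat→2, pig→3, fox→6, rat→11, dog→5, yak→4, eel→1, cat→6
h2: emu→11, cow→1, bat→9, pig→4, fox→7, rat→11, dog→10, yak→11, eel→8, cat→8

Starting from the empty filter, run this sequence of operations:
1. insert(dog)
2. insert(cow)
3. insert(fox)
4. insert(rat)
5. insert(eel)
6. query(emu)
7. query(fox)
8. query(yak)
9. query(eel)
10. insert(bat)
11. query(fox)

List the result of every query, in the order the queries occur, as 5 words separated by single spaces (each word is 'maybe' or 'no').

Start: bits=0000000000000
Op 1: insert dog -> sets bits 5 10 -> bits=0000010000100
Op 2: insert cow -> sets bits 1 9 -> bits=0100010001100
Op 3: insert fox -> sets bits 6 7 -> bits=0100011101100
Op 4: insert rat -> sets bits 11 -> bits=0100011101110
Op 5: insert eel -> sets bits 1 8 -> bits=0100011111110
Op 6: query emu -> checks bit11=1, bit12=0 (has a 0) -> no
Op 7: query fox -> checks bit6=1, bit7=1 (all 1) -> maybe
Op 8: query yak -> checks bit4=0, bit11=1 (has a 0) -> no
Op 9: query eel -> checks bit1=1, bit8=1 (all 1) -> maybe
Op 10: insert bat -> sets bits 2 9 -> bits=0110011111110
Op 11: query fox -> checks bit6=1, bit7=1 (all 1) -> maybe
Query results in order: no maybe no maybe maybe

Answer: no maybe no maybe maybe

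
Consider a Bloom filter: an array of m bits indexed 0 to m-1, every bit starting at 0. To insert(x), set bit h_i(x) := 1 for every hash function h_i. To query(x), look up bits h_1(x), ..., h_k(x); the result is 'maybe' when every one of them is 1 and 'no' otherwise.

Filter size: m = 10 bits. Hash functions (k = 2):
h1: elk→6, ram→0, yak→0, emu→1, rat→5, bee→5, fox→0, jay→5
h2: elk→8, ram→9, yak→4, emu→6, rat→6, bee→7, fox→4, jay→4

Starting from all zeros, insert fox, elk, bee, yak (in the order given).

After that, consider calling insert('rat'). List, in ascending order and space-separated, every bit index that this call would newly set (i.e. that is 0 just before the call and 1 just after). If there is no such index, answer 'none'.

Start: bits=0000000000
After insert 'fox': sets bits 0 4 -> bits=1000100000
After insert 'elk': sets bits 6 8 -> bits=1000101010
After insert 'bee': sets bits 5 7 -> bits=1000111110
After insert 'yak': sets bits 0 4 -> bits=1000111110
insert 'rat' would touch bits 5 6; currently bit5=1, bit6=1
Bits that are 0 among those (would change 0->1): none

Answer: none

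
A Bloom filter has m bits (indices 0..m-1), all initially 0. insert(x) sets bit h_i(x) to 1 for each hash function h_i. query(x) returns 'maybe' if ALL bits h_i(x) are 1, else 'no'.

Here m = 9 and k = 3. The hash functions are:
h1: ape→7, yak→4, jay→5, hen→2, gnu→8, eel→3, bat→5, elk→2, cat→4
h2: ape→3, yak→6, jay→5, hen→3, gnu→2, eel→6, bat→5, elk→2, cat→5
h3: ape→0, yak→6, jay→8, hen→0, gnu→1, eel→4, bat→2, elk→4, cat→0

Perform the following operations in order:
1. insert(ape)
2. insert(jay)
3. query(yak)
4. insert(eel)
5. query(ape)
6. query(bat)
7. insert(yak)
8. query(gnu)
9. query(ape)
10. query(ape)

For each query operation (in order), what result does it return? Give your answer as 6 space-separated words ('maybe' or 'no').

Answer: no maybe no no maybe maybe

Derivation:
Start: bits=000000000
Op 1: insert ape -> sets bits 0 3 7 -> bits=100100010
Op 2: insert jay -> sets bits 5 8 -> bits=100101011
Op 3: query yak -> checks bit4=0, bit6=0 (has a 0) -> no
Op 4: insert eel -> sets bits 3 4 6 -> bits=100111111
Op 5: query ape -> checks bit0=1, bit3=1, bit7=1 (all 1) -> maybe
Op 6: query bat -> checks bit2=0, bit5=1 (has a 0) -> no
Op 7: insert yak -> sets bits 4 6 -> bits=100111111
Op 8: query gnu -> checks bit1=0, bit2=0, bit8=1 (has a 0) -> no
Op 9: query ape -> checks bit0=1, bit3=1, bit7=1 (all 1) -> maybe
Op 10: query ape -> checks bit0=1, bit3=1, bit7=1 (all 1) -> maybe
Query results in order: no maybe no no maybe maybe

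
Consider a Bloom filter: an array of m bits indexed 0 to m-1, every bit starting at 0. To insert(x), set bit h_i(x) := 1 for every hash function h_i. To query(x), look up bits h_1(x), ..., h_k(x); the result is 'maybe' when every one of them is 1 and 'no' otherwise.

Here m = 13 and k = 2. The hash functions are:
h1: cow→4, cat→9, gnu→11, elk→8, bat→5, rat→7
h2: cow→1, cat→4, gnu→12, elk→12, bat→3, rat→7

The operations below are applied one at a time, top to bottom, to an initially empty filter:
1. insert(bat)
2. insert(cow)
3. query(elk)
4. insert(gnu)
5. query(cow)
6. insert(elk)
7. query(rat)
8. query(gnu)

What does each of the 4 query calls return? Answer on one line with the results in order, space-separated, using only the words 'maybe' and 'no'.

Start: bits=0000000000000
Op 1: insert bat -> sets bits 3 5 -> bits=0001010000000
Op 2: insert cow -> sets bits 1 4 -> bits=0101110000000
Op 3: query elk -> checks bit8=0, bit12=0 (has a 0) -> no
Op 4: insert gnu -> sets bits 11 12 -> bits=0101110000011
Op 5: query cow -> checks bit1=1, bit4=1 (all 1) -> maybe
Op 6: insert elk -> sets bits 8 12 -> bits=0101110010011
Op 7: query rat -> checks bit7=0 (has a 0) -> no
Op 8: query gnu -> checks bit11=1, bit12=1 (all 1) -> maybe
Query results in order: no maybe no maybe

Answer: no maybe no maybe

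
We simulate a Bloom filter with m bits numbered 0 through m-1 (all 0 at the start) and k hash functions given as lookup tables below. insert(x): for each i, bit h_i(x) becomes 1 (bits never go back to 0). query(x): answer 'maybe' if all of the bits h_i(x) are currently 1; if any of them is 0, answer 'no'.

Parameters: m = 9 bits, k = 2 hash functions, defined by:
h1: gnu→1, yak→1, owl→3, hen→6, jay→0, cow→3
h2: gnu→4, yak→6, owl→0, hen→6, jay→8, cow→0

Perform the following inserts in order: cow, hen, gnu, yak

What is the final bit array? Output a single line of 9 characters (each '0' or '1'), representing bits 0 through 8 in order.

Start: bits=000000000
After insert 'cow': sets bits 0 3 -> bits=100100000
After insert 'hen': sets bits 6 -> bits=100100100
After insert 'gnu': sets bits 1 4 -> bits=110110100
After insert 'yak': sets bits 1 6 -> bits=110110100

Answer: 110110100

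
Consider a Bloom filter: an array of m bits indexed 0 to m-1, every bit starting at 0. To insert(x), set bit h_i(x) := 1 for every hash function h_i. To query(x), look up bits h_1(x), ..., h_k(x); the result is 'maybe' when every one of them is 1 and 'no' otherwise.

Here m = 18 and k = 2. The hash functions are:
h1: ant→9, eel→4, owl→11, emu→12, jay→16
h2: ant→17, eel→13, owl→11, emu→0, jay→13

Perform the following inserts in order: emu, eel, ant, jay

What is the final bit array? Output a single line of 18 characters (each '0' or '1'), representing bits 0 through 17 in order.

Start: bits=000000000000000000
After insert 'emu': sets bits 0 12 -> bits=100000000000100000
After insert 'eel': sets bits 4 13 -> bits=100010000000110000
After insert 'ant': sets bits 9 17 -> bits=100010000100110001
After insert 'jay': sets bits 13 16 -> bits=100010000100110011

Answer: 100010000100110011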